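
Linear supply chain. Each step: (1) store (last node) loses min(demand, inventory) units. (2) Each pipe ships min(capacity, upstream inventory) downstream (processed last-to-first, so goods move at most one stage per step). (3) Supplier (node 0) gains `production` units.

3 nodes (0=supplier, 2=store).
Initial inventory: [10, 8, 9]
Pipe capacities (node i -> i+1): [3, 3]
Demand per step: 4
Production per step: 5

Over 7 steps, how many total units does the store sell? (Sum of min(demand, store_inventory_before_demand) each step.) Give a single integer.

Step 1: sold=4 (running total=4) -> [12 8 8]
Step 2: sold=4 (running total=8) -> [14 8 7]
Step 3: sold=4 (running total=12) -> [16 8 6]
Step 4: sold=4 (running total=16) -> [18 8 5]
Step 5: sold=4 (running total=20) -> [20 8 4]
Step 6: sold=4 (running total=24) -> [22 8 3]
Step 7: sold=3 (running total=27) -> [24 8 3]

Answer: 27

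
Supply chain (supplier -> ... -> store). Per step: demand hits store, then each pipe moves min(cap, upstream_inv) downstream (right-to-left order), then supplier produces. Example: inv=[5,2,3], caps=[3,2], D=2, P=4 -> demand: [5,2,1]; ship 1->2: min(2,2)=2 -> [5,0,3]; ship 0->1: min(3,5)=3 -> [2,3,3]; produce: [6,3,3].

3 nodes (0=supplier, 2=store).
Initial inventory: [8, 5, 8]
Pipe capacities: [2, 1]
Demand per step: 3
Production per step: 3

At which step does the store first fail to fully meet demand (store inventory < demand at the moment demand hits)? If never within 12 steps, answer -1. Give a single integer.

Step 1: demand=3,sold=3 ship[1->2]=1 ship[0->1]=2 prod=3 -> [9 6 6]
Step 2: demand=3,sold=3 ship[1->2]=1 ship[0->1]=2 prod=3 -> [10 7 4]
Step 3: demand=3,sold=3 ship[1->2]=1 ship[0->1]=2 prod=3 -> [11 8 2]
Step 4: demand=3,sold=2 ship[1->2]=1 ship[0->1]=2 prod=3 -> [12 9 1]
Step 5: demand=3,sold=1 ship[1->2]=1 ship[0->1]=2 prod=3 -> [13 10 1]
Step 6: demand=3,sold=1 ship[1->2]=1 ship[0->1]=2 prod=3 -> [14 11 1]
Step 7: demand=3,sold=1 ship[1->2]=1 ship[0->1]=2 prod=3 -> [15 12 1]
Step 8: demand=3,sold=1 ship[1->2]=1 ship[0->1]=2 prod=3 -> [16 13 1]
Step 9: demand=3,sold=1 ship[1->2]=1 ship[0->1]=2 prod=3 -> [17 14 1]
Step 10: demand=3,sold=1 ship[1->2]=1 ship[0->1]=2 prod=3 -> [18 15 1]
Step 11: demand=3,sold=1 ship[1->2]=1 ship[0->1]=2 prod=3 -> [19 16 1]
Step 12: demand=3,sold=1 ship[1->2]=1 ship[0->1]=2 prod=3 -> [20 17 1]
First stockout at step 4

4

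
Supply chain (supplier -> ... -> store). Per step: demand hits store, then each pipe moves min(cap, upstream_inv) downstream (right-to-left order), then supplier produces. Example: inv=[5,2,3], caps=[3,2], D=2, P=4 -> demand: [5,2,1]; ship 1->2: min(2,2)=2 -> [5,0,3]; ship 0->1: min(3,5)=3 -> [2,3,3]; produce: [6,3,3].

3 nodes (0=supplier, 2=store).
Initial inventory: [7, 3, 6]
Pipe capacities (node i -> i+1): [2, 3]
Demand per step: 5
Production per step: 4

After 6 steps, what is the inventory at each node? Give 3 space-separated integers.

Step 1: demand=5,sold=5 ship[1->2]=3 ship[0->1]=2 prod=4 -> inv=[9 2 4]
Step 2: demand=5,sold=4 ship[1->2]=2 ship[0->1]=2 prod=4 -> inv=[11 2 2]
Step 3: demand=5,sold=2 ship[1->2]=2 ship[0->1]=2 prod=4 -> inv=[13 2 2]
Step 4: demand=5,sold=2 ship[1->2]=2 ship[0->1]=2 prod=4 -> inv=[15 2 2]
Step 5: demand=5,sold=2 ship[1->2]=2 ship[0->1]=2 prod=4 -> inv=[17 2 2]
Step 6: demand=5,sold=2 ship[1->2]=2 ship[0->1]=2 prod=4 -> inv=[19 2 2]

19 2 2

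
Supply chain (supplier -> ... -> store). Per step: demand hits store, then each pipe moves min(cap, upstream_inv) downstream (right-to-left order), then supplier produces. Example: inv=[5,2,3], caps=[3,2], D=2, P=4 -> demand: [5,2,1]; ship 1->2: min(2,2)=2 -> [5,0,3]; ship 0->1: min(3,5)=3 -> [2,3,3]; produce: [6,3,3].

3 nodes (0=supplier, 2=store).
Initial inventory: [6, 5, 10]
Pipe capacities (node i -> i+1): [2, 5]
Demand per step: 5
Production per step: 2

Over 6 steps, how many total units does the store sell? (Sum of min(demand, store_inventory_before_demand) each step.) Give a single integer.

Step 1: sold=5 (running total=5) -> [6 2 10]
Step 2: sold=5 (running total=10) -> [6 2 7]
Step 3: sold=5 (running total=15) -> [6 2 4]
Step 4: sold=4 (running total=19) -> [6 2 2]
Step 5: sold=2 (running total=21) -> [6 2 2]
Step 6: sold=2 (running total=23) -> [6 2 2]

Answer: 23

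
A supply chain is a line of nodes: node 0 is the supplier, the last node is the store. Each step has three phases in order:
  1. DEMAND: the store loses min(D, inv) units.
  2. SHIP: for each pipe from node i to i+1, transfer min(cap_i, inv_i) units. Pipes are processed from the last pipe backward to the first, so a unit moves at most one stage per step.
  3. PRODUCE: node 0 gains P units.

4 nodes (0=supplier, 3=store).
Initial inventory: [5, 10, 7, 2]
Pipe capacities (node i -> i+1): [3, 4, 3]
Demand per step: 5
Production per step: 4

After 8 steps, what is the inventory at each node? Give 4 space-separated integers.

Step 1: demand=5,sold=2 ship[2->3]=3 ship[1->2]=4 ship[0->1]=3 prod=4 -> inv=[6 9 8 3]
Step 2: demand=5,sold=3 ship[2->3]=3 ship[1->2]=4 ship[0->1]=3 prod=4 -> inv=[7 8 9 3]
Step 3: demand=5,sold=3 ship[2->3]=3 ship[1->2]=4 ship[0->1]=3 prod=4 -> inv=[8 7 10 3]
Step 4: demand=5,sold=3 ship[2->3]=3 ship[1->2]=4 ship[0->1]=3 prod=4 -> inv=[9 6 11 3]
Step 5: demand=5,sold=3 ship[2->3]=3 ship[1->2]=4 ship[0->1]=3 prod=4 -> inv=[10 5 12 3]
Step 6: demand=5,sold=3 ship[2->3]=3 ship[1->2]=4 ship[0->1]=3 prod=4 -> inv=[11 4 13 3]
Step 7: demand=5,sold=3 ship[2->3]=3 ship[1->2]=4 ship[0->1]=3 prod=4 -> inv=[12 3 14 3]
Step 8: demand=5,sold=3 ship[2->3]=3 ship[1->2]=3 ship[0->1]=3 prod=4 -> inv=[13 3 14 3]

13 3 14 3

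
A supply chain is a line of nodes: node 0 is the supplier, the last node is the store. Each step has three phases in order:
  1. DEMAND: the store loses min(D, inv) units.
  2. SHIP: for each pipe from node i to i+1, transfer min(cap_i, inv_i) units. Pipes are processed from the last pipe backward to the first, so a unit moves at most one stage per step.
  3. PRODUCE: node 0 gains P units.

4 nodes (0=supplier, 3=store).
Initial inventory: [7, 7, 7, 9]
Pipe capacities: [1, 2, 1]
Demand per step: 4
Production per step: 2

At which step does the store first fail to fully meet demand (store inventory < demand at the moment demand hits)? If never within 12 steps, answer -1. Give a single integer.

Step 1: demand=4,sold=4 ship[2->3]=1 ship[1->2]=2 ship[0->1]=1 prod=2 -> [8 6 8 6]
Step 2: demand=4,sold=4 ship[2->3]=1 ship[1->2]=2 ship[0->1]=1 prod=2 -> [9 5 9 3]
Step 3: demand=4,sold=3 ship[2->3]=1 ship[1->2]=2 ship[0->1]=1 prod=2 -> [10 4 10 1]
Step 4: demand=4,sold=1 ship[2->3]=1 ship[1->2]=2 ship[0->1]=1 prod=2 -> [11 3 11 1]
Step 5: demand=4,sold=1 ship[2->3]=1 ship[1->2]=2 ship[0->1]=1 prod=2 -> [12 2 12 1]
Step 6: demand=4,sold=1 ship[2->3]=1 ship[1->2]=2 ship[0->1]=1 prod=2 -> [13 1 13 1]
Step 7: demand=4,sold=1 ship[2->3]=1 ship[1->2]=1 ship[0->1]=1 prod=2 -> [14 1 13 1]
Step 8: demand=4,sold=1 ship[2->3]=1 ship[1->2]=1 ship[0->1]=1 prod=2 -> [15 1 13 1]
Step 9: demand=4,sold=1 ship[2->3]=1 ship[1->2]=1 ship[0->1]=1 prod=2 -> [16 1 13 1]
Step 10: demand=4,sold=1 ship[2->3]=1 ship[1->2]=1 ship[0->1]=1 prod=2 -> [17 1 13 1]
Step 11: demand=4,sold=1 ship[2->3]=1 ship[1->2]=1 ship[0->1]=1 prod=2 -> [18 1 13 1]
Step 12: demand=4,sold=1 ship[2->3]=1 ship[1->2]=1 ship[0->1]=1 prod=2 -> [19 1 13 1]
First stockout at step 3

3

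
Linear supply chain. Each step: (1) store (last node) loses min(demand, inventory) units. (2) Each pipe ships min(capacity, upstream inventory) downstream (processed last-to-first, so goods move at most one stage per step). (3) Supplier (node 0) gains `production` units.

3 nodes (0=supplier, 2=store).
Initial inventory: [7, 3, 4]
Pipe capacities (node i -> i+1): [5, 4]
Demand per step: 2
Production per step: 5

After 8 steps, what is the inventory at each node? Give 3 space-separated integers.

Step 1: demand=2,sold=2 ship[1->2]=3 ship[0->1]=5 prod=5 -> inv=[7 5 5]
Step 2: demand=2,sold=2 ship[1->2]=4 ship[0->1]=5 prod=5 -> inv=[7 6 7]
Step 3: demand=2,sold=2 ship[1->2]=4 ship[0->1]=5 prod=5 -> inv=[7 7 9]
Step 4: demand=2,sold=2 ship[1->2]=4 ship[0->1]=5 prod=5 -> inv=[7 8 11]
Step 5: demand=2,sold=2 ship[1->2]=4 ship[0->1]=5 prod=5 -> inv=[7 9 13]
Step 6: demand=2,sold=2 ship[1->2]=4 ship[0->1]=5 prod=5 -> inv=[7 10 15]
Step 7: demand=2,sold=2 ship[1->2]=4 ship[0->1]=5 prod=5 -> inv=[7 11 17]
Step 8: demand=2,sold=2 ship[1->2]=4 ship[0->1]=5 prod=5 -> inv=[7 12 19]

7 12 19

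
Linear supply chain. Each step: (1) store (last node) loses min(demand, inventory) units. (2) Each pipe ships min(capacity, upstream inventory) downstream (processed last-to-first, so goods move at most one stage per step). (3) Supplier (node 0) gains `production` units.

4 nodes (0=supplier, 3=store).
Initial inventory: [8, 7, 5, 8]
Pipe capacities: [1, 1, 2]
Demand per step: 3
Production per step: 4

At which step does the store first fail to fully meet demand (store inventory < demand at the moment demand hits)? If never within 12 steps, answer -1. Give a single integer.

Step 1: demand=3,sold=3 ship[2->3]=2 ship[1->2]=1 ship[0->1]=1 prod=4 -> [11 7 4 7]
Step 2: demand=3,sold=3 ship[2->3]=2 ship[1->2]=1 ship[0->1]=1 prod=4 -> [14 7 3 6]
Step 3: demand=3,sold=3 ship[2->3]=2 ship[1->2]=1 ship[0->1]=1 prod=4 -> [17 7 2 5]
Step 4: demand=3,sold=3 ship[2->3]=2 ship[1->2]=1 ship[0->1]=1 prod=4 -> [20 7 1 4]
Step 5: demand=3,sold=3 ship[2->3]=1 ship[1->2]=1 ship[0->1]=1 prod=4 -> [23 7 1 2]
Step 6: demand=3,sold=2 ship[2->3]=1 ship[1->2]=1 ship[0->1]=1 prod=4 -> [26 7 1 1]
Step 7: demand=3,sold=1 ship[2->3]=1 ship[1->2]=1 ship[0->1]=1 prod=4 -> [29 7 1 1]
Step 8: demand=3,sold=1 ship[2->3]=1 ship[1->2]=1 ship[0->1]=1 prod=4 -> [32 7 1 1]
Step 9: demand=3,sold=1 ship[2->3]=1 ship[1->2]=1 ship[0->1]=1 prod=4 -> [35 7 1 1]
Step 10: demand=3,sold=1 ship[2->3]=1 ship[1->2]=1 ship[0->1]=1 prod=4 -> [38 7 1 1]
Step 11: demand=3,sold=1 ship[2->3]=1 ship[1->2]=1 ship[0->1]=1 prod=4 -> [41 7 1 1]
Step 12: demand=3,sold=1 ship[2->3]=1 ship[1->2]=1 ship[0->1]=1 prod=4 -> [44 7 1 1]
First stockout at step 6

6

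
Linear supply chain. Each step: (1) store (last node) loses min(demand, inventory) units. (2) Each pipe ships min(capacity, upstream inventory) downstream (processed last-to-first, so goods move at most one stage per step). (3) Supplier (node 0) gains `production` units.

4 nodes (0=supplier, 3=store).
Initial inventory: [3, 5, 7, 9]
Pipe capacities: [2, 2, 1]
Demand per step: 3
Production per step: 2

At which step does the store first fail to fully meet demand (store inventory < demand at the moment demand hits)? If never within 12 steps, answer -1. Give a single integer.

Step 1: demand=3,sold=3 ship[2->3]=1 ship[1->2]=2 ship[0->1]=2 prod=2 -> [3 5 8 7]
Step 2: demand=3,sold=3 ship[2->3]=1 ship[1->2]=2 ship[0->1]=2 prod=2 -> [3 5 9 5]
Step 3: demand=3,sold=3 ship[2->3]=1 ship[1->2]=2 ship[0->1]=2 prod=2 -> [3 5 10 3]
Step 4: demand=3,sold=3 ship[2->3]=1 ship[1->2]=2 ship[0->1]=2 prod=2 -> [3 5 11 1]
Step 5: demand=3,sold=1 ship[2->3]=1 ship[1->2]=2 ship[0->1]=2 prod=2 -> [3 5 12 1]
Step 6: demand=3,sold=1 ship[2->3]=1 ship[1->2]=2 ship[0->1]=2 prod=2 -> [3 5 13 1]
Step 7: demand=3,sold=1 ship[2->3]=1 ship[1->2]=2 ship[0->1]=2 prod=2 -> [3 5 14 1]
Step 8: demand=3,sold=1 ship[2->3]=1 ship[1->2]=2 ship[0->1]=2 prod=2 -> [3 5 15 1]
Step 9: demand=3,sold=1 ship[2->3]=1 ship[1->2]=2 ship[0->1]=2 prod=2 -> [3 5 16 1]
Step 10: demand=3,sold=1 ship[2->3]=1 ship[1->2]=2 ship[0->1]=2 prod=2 -> [3 5 17 1]
Step 11: demand=3,sold=1 ship[2->3]=1 ship[1->2]=2 ship[0->1]=2 prod=2 -> [3 5 18 1]
Step 12: demand=3,sold=1 ship[2->3]=1 ship[1->2]=2 ship[0->1]=2 prod=2 -> [3 5 19 1]
First stockout at step 5

5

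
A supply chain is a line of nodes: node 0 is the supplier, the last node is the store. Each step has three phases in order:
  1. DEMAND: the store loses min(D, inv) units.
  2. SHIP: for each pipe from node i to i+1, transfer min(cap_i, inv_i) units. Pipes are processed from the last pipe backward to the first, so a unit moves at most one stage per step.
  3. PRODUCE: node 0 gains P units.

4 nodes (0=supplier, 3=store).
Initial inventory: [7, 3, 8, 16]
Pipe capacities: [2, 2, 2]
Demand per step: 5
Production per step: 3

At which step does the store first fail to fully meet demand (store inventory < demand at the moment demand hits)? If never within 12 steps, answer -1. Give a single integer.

Step 1: demand=5,sold=5 ship[2->3]=2 ship[1->2]=2 ship[0->1]=2 prod=3 -> [8 3 8 13]
Step 2: demand=5,sold=5 ship[2->3]=2 ship[1->2]=2 ship[0->1]=2 prod=3 -> [9 3 8 10]
Step 3: demand=5,sold=5 ship[2->3]=2 ship[1->2]=2 ship[0->1]=2 prod=3 -> [10 3 8 7]
Step 4: demand=5,sold=5 ship[2->3]=2 ship[1->2]=2 ship[0->1]=2 prod=3 -> [11 3 8 4]
Step 5: demand=5,sold=4 ship[2->3]=2 ship[1->2]=2 ship[0->1]=2 prod=3 -> [12 3 8 2]
Step 6: demand=5,sold=2 ship[2->3]=2 ship[1->2]=2 ship[0->1]=2 prod=3 -> [13 3 8 2]
Step 7: demand=5,sold=2 ship[2->3]=2 ship[1->2]=2 ship[0->1]=2 prod=3 -> [14 3 8 2]
Step 8: demand=5,sold=2 ship[2->3]=2 ship[1->2]=2 ship[0->1]=2 prod=3 -> [15 3 8 2]
Step 9: demand=5,sold=2 ship[2->3]=2 ship[1->2]=2 ship[0->1]=2 prod=3 -> [16 3 8 2]
Step 10: demand=5,sold=2 ship[2->3]=2 ship[1->2]=2 ship[0->1]=2 prod=3 -> [17 3 8 2]
Step 11: demand=5,sold=2 ship[2->3]=2 ship[1->2]=2 ship[0->1]=2 prod=3 -> [18 3 8 2]
Step 12: demand=5,sold=2 ship[2->3]=2 ship[1->2]=2 ship[0->1]=2 prod=3 -> [19 3 8 2]
First stockout at step 5

5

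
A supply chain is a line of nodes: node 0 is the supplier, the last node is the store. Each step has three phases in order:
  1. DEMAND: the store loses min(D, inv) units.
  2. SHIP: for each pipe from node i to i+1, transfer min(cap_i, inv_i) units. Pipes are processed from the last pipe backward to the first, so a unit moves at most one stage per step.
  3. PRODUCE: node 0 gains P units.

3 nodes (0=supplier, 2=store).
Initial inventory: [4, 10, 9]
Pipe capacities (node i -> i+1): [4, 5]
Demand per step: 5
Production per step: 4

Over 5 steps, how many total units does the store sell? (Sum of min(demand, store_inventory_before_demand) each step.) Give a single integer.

Answer: 25

Derivation:
Step 1: sold=5 (running total=5) -> [4 9 9]
Step 2: sold=5 (running total=10) -> [4 8 9]
Step 3: sold=5 (running total=15) -> [4 7 9]
Step 4: sold=5 (running total=20) -> [4 6 9]
Step 5: sold=5 (running total=25) -> [4 5 9]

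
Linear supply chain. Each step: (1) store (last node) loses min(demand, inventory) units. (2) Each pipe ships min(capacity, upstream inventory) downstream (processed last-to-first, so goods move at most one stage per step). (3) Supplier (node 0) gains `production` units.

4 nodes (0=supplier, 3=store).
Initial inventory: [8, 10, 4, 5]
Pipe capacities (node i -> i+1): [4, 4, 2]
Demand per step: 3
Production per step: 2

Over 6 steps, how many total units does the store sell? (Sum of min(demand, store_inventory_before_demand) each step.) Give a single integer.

Step 1: sold=3 (running total=3) -> [6 10 6 4]
Step 2: sold=3 (running total=6) -> [4 10 8 3]
Step 3: sold=3 (running total=9) -> [2 10 10 2]
Step 4: sold=2 (running total=11) -> [2 8 12 2]
Step 5: sold=2 (running total=13) -> [2 6 14 2]
Step 6: sold=2 (running total=15) -> [2 4 16 2]

Answer: 15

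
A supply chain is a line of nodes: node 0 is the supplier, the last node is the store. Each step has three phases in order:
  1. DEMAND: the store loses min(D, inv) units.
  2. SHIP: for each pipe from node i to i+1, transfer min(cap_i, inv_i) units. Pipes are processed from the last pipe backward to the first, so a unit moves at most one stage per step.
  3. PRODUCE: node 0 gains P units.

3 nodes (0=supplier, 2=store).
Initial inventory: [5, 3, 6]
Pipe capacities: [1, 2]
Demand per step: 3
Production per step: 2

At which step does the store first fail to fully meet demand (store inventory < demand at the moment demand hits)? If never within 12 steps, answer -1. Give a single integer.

Step 1: demand=3,sold=3 ship[1->2]=2 ship[0->1]=1 prod=2 -> [6 2 5]
Step 2: demand=3,sold=3 ship[1->2]=2 ship[0->1]=1 prod=2 -> [7 1 4]
Step 3: demand=3,sold=3 ship[1->2]=1 ship[0->1]=1 prod=2 -> [8 1 2]
Step 4: demand=3,sold=2 ship[1->2]=1 ship[0->1]=1 prod=2 -> [9 1 1]
Step 5: demand=3,sold=1 ship[1->2]=1 ship[0->1]=1 prod=2 -> [10 1 1]
Step 6: demand=3,sold=1 ship[1->2]=1 ship[0->1]=1 prod=2 -> [11 1 1]
Step 7: demand=3,sold=1 ship[1->2]=1 ship[0->1]=1 prod=2 -> [12 1 1]
Step 8: demand=3,sold=1 ship[1->2]=1 ship[0->1]=1 prod=2 -> [13 1 1]
Step 9: demand=3,sold=1 ship[1->2]=1 ship[0->1]=1 prod=2 -> [14 1 1]
Step 10: demand=3,sold=1 ship[1->2]=1 ship[0->1]=1 prod=2 -> [15 1 1]
Step 11: demand=3,sold=1 ship[1->2]=1 ship[0->1]=1 prod=2 -> [16 1 1]
Step 12: demand=3,sold=1 ship[1->2]=1 ship[0->1]=1 prod=2 -> [17 1 1]
First stockout at step 4

4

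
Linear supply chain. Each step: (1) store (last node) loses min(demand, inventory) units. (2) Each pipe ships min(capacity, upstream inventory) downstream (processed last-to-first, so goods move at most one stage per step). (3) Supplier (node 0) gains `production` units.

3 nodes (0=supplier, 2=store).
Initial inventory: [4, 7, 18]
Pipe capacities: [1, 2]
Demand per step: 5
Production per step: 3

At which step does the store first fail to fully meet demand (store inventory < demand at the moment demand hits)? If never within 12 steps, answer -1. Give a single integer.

Step 1: demand=5,sold=5 ship[1->2]=2 ship[0->1]=1 prod=3 -> [6 6 15]
Step 2: demand=5,sold=5 ship[1->2]=2 ship[0->1]=1 prod=3 -> [8 5 12]
Step 3: demand=5,sold=5 ship[1->2]=2 ship[0->1]=1 prod=3 -> [10 4 9]
Step 4: demand=5,sold=5 ship[1->2]=2 ship[0->1]=1 prod=3 -> [12 3 6]
Step 5: demand=5,sold=5 ship[1->2]=2 ship[0->1]=1 prod=3 -> [14 2 3]
Step 6: demand=5,sold=3 ship[1->2]=2 ship[0->1]=1 prod=3 -> [16 1 2]
Step 7: demand=5,sold=2 ship[1->2]=1 ship[0->1]=1 prod=3 -> [18 1 1]
Step 8: demand=5,sold=1 ship[1->2]=1 ship[0->1]=1 prod=3 -> [20 1 1]
Step 9: demand=5,sold=1 ship[1->2]=1 ship[0->1]=1 prod=3 -> [22 1 1]
Step 10: demand=5,sold=1 ship[1->2]=1 ship[0->1]=1 prod=3 -> [24 1 1]
Step 11: demand=5,sold=1 ship[1->2]=1 ship[0->1]=1 prod=3 -> [26 1 1]
Step 12: demand=5,sold=1 ship[1->2]=1 ship[0->1]=1 prod=3 -> [28 1 1]
First stockout at step 6

6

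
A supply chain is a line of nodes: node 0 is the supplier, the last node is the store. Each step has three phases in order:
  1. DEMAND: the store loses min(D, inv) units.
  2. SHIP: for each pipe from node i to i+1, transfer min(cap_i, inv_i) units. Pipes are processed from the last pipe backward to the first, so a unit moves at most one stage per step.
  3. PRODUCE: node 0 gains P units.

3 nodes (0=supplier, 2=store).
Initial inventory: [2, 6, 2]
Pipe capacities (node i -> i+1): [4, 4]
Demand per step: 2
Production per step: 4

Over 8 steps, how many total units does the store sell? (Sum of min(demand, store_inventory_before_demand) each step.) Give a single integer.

Step 1: sold=2 (running total=2) -> [4 4 4]
Step 2: sold=2 (running total=4) -> [4 4 6]
Step 3: sold=2 (running total=6) -> [4 4 8]
Step 4: sold=2 (running total=8) -> [4 4 10]
Step 5: sold=2 (running total=10) -> [4 4 12]
Step 6: sold=2 (running total=12) -> [4 4 14]
Step 7: sold=2 (running total=14) -> [4 4 16]
Step 8: sold=2 (running total=16) -> [4 4 18]

Answer: 16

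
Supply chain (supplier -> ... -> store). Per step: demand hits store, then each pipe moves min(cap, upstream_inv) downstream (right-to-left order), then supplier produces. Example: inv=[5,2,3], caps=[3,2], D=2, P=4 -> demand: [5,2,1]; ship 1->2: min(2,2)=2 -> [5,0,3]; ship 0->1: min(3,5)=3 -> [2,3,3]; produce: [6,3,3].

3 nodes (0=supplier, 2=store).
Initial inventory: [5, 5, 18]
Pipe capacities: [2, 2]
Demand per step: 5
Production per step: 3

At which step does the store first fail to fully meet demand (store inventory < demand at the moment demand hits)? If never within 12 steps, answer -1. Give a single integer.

Step 1: demand=5,sold=5 ship[1->2]=2 ship[0->1]=2 prod=3 -> [6 5 15]
Step 2: demand=5,sold=5 ship[1->2]=2 ship[0->1]=2 prod=3 -> [7 5 12]
Step 3: demand=5,sold=5 ship[1->2]=2 ship[0->1]=2 prod=3 -> [8 5 9]
Step 4: demand=5,sold=5 ship[1->2]=2 ship[0->1]=2 prod=3 -> [9 5 6]
Step 5: demand=5,sold=5 ship[1->2]=2 ship[0->1]=2 prod=3 -> [10 5 3]
Step 6: demand=5,sold=3 ship[1->2]=2 ship[0->1]=2 prod=3 -> [11 5 2]
Step 7: demand=5,sold=2 ship[1->2]=2 ship[0->1]=2 prod=3 -> [12 5 2]
Step 8: demand=5,sold=2 ship[1->2]=2 ship[0->1]=2 prod=3 -> [13 5 2]
Step 9: demand=5,sold=2 ship[1->2]=2 ship[0->1]=2 prod=3 -> [14 5 2]
Step 10: demand=5,sold=2 ship[1->2]=2 ship[0->1]=2 prod=3 -> [15 5 2]
Step 11: demand=5,sold=2 ship[1->2]=2 ship[0->1]=2 prod=3 -> [16 5 2]
Step 12: demand=5,sold=2 ship[1->2]=2 ship[0->1]=2 prod=3 -> [17 5 2]
First stockout at step 6

6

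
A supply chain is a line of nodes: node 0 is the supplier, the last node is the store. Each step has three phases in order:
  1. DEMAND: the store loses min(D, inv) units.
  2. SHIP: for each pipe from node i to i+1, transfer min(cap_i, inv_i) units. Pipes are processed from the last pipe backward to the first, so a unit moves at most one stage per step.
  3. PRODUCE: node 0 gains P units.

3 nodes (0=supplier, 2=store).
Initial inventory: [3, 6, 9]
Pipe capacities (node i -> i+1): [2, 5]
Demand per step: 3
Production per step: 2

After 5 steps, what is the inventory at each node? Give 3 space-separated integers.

Step 1: demand=3,sold=3 ship[1->2]=5 ship[0->1]=2 prod=2 -> inv=[3 3 11]
Step 2: demand=3,sold=3 ship[1->2]=3 ship[0->1]=2 prod=2 -> inv=[3 2 11]
Step 3: demand=3,sold=3 ship[1->2]=2 ship[0->1]=2 prod=2 -> inv=[3 2 10]
Step 4: demand=3,sold=3 ship[1->2]=2 ship[0->1]=2 prod=2 -> inv=[3 2 9]
Step 5: demand=3,sold=3 ship[1->2]=2 ship[0->1]=2 prod=2 -> inv=[3 2 8]

3 2 8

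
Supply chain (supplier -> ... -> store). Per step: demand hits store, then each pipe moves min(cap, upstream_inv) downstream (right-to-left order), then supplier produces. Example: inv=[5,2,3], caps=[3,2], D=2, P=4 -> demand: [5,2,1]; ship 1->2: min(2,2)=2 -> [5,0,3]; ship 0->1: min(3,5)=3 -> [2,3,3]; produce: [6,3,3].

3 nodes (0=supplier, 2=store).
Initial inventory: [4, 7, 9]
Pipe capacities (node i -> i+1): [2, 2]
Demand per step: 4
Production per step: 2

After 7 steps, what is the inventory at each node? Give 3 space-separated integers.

Step 1: demand=4,sold=4 ship[1->2]=2 ship[0->1]=2 prod=2 -> inv=[4 7 7]
Step 2: demand=4,sold=4 ship[1->2]=2 ship[0->1]=2 prod=2 -> inv=[4 7 5]
Step 3: demand=4,sold=4 ship[1->2]=2 ship[0->1]=2 prod=2 -> inv=[4 7 3]
Step 4: demand=4,sold=3 ship[1->2]=2 ship[0->1]=2 prod=2 -> inv=[4 7 2]
Step 5: demand=4,sold=2 ship[1->2]=2 ship[0->1]=2 prod=2 -> inv=[4 7 2]
Step 6: demand=4,sold=2 ship[1->2]=2 ship[0->1]=2 prod=2 -> inv=[4 7 2]
Step 7: demand=4,sold=2 ship[1->2]=2 ship[0->1]=2 prod=2 -> inv=[4 7 2]

4 7 2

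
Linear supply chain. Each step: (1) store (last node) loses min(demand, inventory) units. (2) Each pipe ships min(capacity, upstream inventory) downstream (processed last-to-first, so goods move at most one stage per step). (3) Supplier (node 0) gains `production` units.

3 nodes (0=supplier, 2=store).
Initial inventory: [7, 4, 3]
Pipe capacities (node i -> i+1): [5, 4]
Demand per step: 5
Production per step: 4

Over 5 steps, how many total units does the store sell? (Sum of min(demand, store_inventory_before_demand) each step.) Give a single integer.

Answer: 19

Derivation:
Step 1: sold=3 (running total=3) -> [6 5 4]
Step 2: sold=4 (running total=7) -> [5 6 4]
Step 3: sold=4 (running total=11) -> [4 7 4]
Step 4: sold=4 (running total=15) -> [4 7 4]
Step 5: sold=4 (running total=19) -> [4 7 4]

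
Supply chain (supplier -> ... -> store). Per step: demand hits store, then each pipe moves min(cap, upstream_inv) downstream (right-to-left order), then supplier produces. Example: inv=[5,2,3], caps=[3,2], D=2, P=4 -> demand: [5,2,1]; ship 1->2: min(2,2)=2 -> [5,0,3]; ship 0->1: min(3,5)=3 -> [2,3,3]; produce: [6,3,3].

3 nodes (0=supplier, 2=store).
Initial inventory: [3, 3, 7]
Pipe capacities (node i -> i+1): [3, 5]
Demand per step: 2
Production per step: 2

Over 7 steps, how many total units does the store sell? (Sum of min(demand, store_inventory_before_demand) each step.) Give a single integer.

Answer: 14

Derivation:
Step 1: sold=2 (running total=2) -> [2 3 8]
Step 2: sold=2 (running total=4) -> [2 2 9]
Step 3: sold=2 (running total=6) -> [2 2 9]
Step 4: sold=2 (running total=8) -> [2 2 9]
Step 5: sold=2 (running total=10) -> [2 2 9]
Step 6: sold=2 (running total=12) -> [2 2 9]
Step 7: sold=2 (running total=14) -> [2 2 9]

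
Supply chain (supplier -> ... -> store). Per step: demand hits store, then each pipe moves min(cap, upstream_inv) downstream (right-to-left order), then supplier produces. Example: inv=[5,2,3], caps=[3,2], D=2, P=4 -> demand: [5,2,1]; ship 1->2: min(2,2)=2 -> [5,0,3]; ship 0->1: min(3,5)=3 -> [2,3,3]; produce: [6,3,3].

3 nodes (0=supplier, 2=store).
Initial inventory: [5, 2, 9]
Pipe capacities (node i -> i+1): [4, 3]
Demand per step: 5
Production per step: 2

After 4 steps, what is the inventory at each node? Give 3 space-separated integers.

Step 1: demand=5,sold=5 ship[1->2]=2 ship[0->1]=4 prod=2 -> inv=[3 4 6]
Step 2: demand=5,sold=5 ship[1->2]=3 ship[0->1]=3 prod=2 -> inv=[2 4 4]
Step 3: demand=5,sold=4 ship[1->2]=3 ship[0->1]=2 prod=2 -> inv=[2 3 3]
Step 4: demand=5,sold=3 ship[1->2]=3 ship[0->1]=2 prod=2 -> inv=[2 2 3]

2 2 3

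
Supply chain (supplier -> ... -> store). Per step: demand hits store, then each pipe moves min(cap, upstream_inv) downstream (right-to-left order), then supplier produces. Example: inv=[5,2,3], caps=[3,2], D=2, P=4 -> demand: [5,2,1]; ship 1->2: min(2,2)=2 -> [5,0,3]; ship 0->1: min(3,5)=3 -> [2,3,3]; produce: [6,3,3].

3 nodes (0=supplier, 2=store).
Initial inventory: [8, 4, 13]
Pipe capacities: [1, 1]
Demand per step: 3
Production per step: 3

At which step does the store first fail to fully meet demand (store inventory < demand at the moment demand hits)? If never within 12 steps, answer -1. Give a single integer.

Step 1: demand=3,sold=3 ship[1->2]=1 ship[0->1]=1 prod=3 -> [10 4 11]
Step 2: demand=3,sold=3 ship[1->2]=1 ship[0->1]=1 prod=3 -> [12 4 9]
Step 3: demand=3,sold=3 ship[1->2]=1 ship[0->1]=1 prod=3 -> [14 4 7]
Step 4: demand=3,sold=3 ship[1->2]=1 ship[0->1]=1 prod=3 -> [16 4 5]
Step 5: demand=3,sold=3 ship[1->2]=1 ship[0->1]=1 prod=3 -> [18 4 3]
Step 6: demand=3,sold=3 ship[1->2]=1 ship[0->1]=1 prod=3 -> [20 4 1]
Step 7: demand=3,sold=1 ship[1->2]=1 ship[0->1]=1 prod=3 -> [22 4 1]
Step 8: demand=3,sold=1 ship[1->2]=1 ship[0->1]=1 prod=3 -> [24 4 1]
Step 9: demand=3,sold=1 ship[1->2]=1 ship[0->1]=1 prod=3 -> [26 4 1]
Step 10: demand=3,sold=1 ship[1->2]=1 ship[0->1]=1 prod=3 -> [28 4 1]
Step 11: demand=3,sold=1 ship[1->2]=1 ship[0->1]=1 prod=3 -> [30 4 1]
Step 12: demand=3,sold=1 ship[1->2]=1 ship[0->1]=1 prod=3 -> [32 4 1]
First stockout at step 7

7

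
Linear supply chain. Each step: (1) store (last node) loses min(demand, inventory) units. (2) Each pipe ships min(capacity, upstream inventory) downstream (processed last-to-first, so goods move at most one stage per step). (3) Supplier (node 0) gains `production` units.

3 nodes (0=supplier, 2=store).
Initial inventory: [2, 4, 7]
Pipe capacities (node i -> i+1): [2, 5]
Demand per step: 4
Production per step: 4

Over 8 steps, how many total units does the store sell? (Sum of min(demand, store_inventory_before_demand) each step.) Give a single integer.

Answer: 23

Derivation:
Step 1: sold=4 (running total=4) -> [4 2 7]
Step 2: sold=4 (running total=8) -> [6 2 5]
Step 3: sold=4 (running total=12) -> [8 2 3]
Step 4: sold=3 (running total=15) -> [10 2 2]
Step 5: sold=2 (running total=17) -> [12 2 2]
Step 6: sold=2 (running total=19) -> [14 2 2]
Step 7: sold=2 (running total=21) -> [16 2 2]
Step 8: sold=2 (running total=23) -> [18 2 2]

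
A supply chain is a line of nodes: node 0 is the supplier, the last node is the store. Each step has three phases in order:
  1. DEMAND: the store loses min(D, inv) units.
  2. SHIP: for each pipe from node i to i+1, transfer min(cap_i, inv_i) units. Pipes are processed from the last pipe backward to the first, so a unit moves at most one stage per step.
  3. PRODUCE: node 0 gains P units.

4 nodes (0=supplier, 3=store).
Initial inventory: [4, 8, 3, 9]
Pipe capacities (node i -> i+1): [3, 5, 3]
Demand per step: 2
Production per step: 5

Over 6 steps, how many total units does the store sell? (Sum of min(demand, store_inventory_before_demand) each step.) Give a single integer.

Answer: 12

Derivation:
Step 1: sold=2 (running total=2) -> [6 6 5 10]
Step 2: sold=2 (running total=4) -> [8 4 7 11]
Step 3: sold=2 (running total=6) -> [10 3 8 12]
Step 4: sold=2 (running total=8) -> [12 3 8 13]
Step 5: sold=2 (running total=10) -> [14 3 8 14]
Step 6: sold=2 (running total=12) -> [16 3 8 15]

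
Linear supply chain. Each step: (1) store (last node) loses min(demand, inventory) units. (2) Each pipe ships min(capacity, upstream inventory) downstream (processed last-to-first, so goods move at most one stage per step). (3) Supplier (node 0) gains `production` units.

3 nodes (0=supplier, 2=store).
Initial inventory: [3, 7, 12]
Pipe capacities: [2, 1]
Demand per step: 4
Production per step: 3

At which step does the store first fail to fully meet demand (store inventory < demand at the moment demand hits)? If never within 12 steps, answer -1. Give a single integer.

Step 1: demand=4,sold=4 ship[1->2]=1 ship[0->1]=2 prod=3 -> [4 8 9]
Step 2: demand=4,sold=4 ship[1->2]=1 ship[0->1]=2 prod=3 -> [5 9 6]
Step 3: demand=4,sold=4 ship[1->2]=1 ship[0->1]=2 prod=3 -> [6 10 3]
Step 4: demand=4,sold=3 ship[1->2]=1 ship[0->1]=2 prod=3 -> [7 11 1]
Step 5: demand=4,sold=1 ship[1->2]=1 ship[0->1]=2 prod=3 -> [8 12 1]
Step 6: demand=4,sold=1 ship[1->2]=1 ship[0->1]=2 prod=3 -> [9 13 1]
Step 7: demand=4,sold=1 ship[1->2]=1 ship[0->1]=2 prod=3 -> [10 14 1]
Step 8: demand=4,sold=1 ship[1->2]=1 ship[0->1]=2 prod=3 -> [11 15 1]
Step 9: demand=4,sold=1 ship[1->2]=1 ship[0->1]=2 prod=3 -> [12 16 1]
Step 10: demand=4,sold=1 ship[1->2]=1 ship[0->1]=2 prod=3 -> [13 17 1]
Step 11: demand=4,sold=1 ship[1->2]=1 ship[0->1]=2 prod=3 -> [14 18 1]
Step 12: demand=4,sold=1 ship[1->2]=1 ship[0->1]=2 prod=3 -> [15 19 1]
First stockout at step 4

4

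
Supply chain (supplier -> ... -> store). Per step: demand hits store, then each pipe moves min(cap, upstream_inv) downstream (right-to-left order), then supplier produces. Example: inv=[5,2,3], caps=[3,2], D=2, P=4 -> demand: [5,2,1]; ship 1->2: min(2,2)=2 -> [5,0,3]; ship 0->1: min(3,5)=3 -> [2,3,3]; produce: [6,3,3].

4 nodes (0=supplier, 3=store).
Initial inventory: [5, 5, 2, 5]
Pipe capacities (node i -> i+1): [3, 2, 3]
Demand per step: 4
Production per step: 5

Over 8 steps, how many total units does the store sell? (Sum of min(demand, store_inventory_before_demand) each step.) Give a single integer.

Answer: 19

Derivation:
Step 1: sold=4 (running total=4) -> [7 6 2 3]
Step 2: sold=3 (running total=7) -> [9 7 2 2]
Step 3: sold=2 (running total=9) -> [11 8 2 2]
Step 4: sold=2 (running total=11) -> [13 9 2 2]
Step 5: sold=2 (running total=13) -> [15 10 2 2]
Step 6: sold=2 (running total=15) -> [17 11 2 2]
Step 7: sold=2 (running total=17) -> [19 12 2 2]
Step 8: sold=2 (running total=19) -> [21 13 2 2]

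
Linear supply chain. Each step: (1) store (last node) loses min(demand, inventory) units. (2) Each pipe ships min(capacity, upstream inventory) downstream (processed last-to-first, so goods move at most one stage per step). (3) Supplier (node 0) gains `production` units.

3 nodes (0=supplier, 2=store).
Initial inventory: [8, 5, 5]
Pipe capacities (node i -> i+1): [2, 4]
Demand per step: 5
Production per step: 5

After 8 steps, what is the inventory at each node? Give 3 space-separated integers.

Step 1: demand=5,sold=5 ship[1->2]=4 ship[0->1]=2 prod=5 -> inv=[11 3 4]
Step 2: demand=5,sold=4 ship[1->2]=3 ship[0->1]=2 prod=5 -> inv=[14 2 3]
Step 3: demand=5,sold=3 ship[1->2]=2 ship[0->1]=2 prod=5 -> inv=[17 2 2]
Step 4: demand=5,sold=2 ship[1->2]=2 ship[0->1]=2 prod=5 -> inv=[20 2 2]
Step 5: demand=5,sold=2 ship[1->2]=2 ship[0->1]=2 prod=5 -> inv=[23 2 2]
Step 6: demand=5,sold=2 ship[1->2]=2 ship[0->1]=2 prod=5 -> inv=[26 2 2]
Step 7: demand=5,sold=2 ship[1->2]=2 ship[0->1]=2 prod=5 -> inv=[29 2 2]
Step 8: demand=5,sold=2 ship[1->2]=2 ship[0->1]=2 prod=5 -> inv=[32 2 2]

32 2 2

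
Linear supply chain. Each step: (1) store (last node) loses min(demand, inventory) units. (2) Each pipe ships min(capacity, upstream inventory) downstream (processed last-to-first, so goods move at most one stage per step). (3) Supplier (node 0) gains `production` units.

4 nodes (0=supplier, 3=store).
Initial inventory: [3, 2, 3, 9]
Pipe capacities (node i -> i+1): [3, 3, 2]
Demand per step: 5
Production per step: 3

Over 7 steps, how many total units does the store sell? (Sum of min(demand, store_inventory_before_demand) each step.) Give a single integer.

Step 1: sold=5 (running total=5) -> [3 3 3 6]
Step 2: sold=5 (running total=10) -> [3 3 4 3]
Step 3: sold=3 (running total=13) -> [3 3 5 2]
Step 4: sold=2 (running total=15) -> [3 3 6 2]
Step 5: sold=2 (running total=17) -> [3 3 7 2]
Step 6: sold=2 (running total=19) -> [3 3 8 2]
Step 7: sold=2 (running total=21) -> [3 3 9 2]

Answer: 21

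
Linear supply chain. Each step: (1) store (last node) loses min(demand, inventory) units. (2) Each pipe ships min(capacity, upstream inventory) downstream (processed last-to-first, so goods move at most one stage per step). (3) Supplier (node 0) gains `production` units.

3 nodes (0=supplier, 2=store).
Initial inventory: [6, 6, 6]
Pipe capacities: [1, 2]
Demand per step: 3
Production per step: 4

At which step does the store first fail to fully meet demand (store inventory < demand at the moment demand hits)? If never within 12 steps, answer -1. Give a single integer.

Step 1: demand=3,sold=3 ship[1->2]=2 ship[0->1]=1 prod=4 -> [9 5 5]
Step 2: demand=3,sold=3 ship[1->2]=2 ship[0->1]=1 prod=4 -> [12 4 4]
Step 3: demand=3,sold=3 ship[1->2]=2 ship[0->1]=1 prod=4 -> [15 3 3]
Step 4: demand=3,sold=3 ship[1->2]=2 ship[0->1]=1 prod=4 -> [18 2 2]
Step 5: demand=3,sold=2 ship[1->2]=2 ship[0->1]=1 prod=4 -> [21 1 2]
Step 6: demand=3,sold=2 ship[1->2]=1 ship[0->1]=1 prod=4 -> [24 1 1]
Step 7: demand=3,sold=1 ship[1->2]=1 ship[0->1]=1 prod=4 -> [27 1 1]
Step 8: demand=3,sold=1 ship[1->2]=1 ship[0->1]=1 prod=4 -> [30 1 1]
Step 9: demand=3,sold=1 ship[1->2]=1 ship[0->1]=1 prod=4 -> [33 1 1]
Step 10: demand=3,sold=1 ship[1->2]=1 ship[0->1]=1 prod=4 -> [36 1 1]
Step 11: demand=3,sold=1 ship[1->2]=1 ship[0->1]=1 prod=4 -> [39 1 1]
Step 12: demand=3,sold=1 ship[1->2]=1 ship[0->1]=1 prod=4 -> [42 1 1]
First stockout at step 5

5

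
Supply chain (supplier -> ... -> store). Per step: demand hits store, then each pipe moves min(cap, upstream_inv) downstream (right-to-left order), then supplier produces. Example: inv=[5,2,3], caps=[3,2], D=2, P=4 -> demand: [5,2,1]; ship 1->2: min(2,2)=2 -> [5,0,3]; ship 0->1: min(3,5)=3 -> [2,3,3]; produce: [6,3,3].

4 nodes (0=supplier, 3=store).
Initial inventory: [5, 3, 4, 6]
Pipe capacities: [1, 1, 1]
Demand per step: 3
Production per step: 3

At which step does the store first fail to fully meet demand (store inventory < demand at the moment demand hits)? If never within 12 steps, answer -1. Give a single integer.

Step 1: demand=3,sold=3 ship[2->3]=1 ship[1->2]=1 ship[0->1]=1 prod=3 -> [7 3 4 4]
Step 2: demand=3,sold=3 ship[2->3]=1 ship[1->2]=1 ship[0->1]=1 prod=3 -> [9 3 4 2]
Step 3: demand=3,sold=2 ship[2->3]=1 ship[1->2]=1 ship[0->1]=1 prod=3 -> [11 3 4 1]
Step 4: demand=3,sold=1 ship[2->3]=1 ship[1->2]=1 ship[0->1]=1 prod=3 -> [13 3 4 1]
Step 5: demand=3,sold=1 ship[2->3]=1 ship[1->2]=1 ship[0->1]=1 prod=3 -> [15 3 4 1]
Step 6: demand=3,sold=1 ship[2->3]=1 ship[1->2]=1 ship[0->1]=1 prod=3 -> [17 3 4 1]
Step 7: demand=3,sold=1 ship[2->3]=1 ship[1->2]=1 ship[0->1]=1 prod=3 -> [19 3 4 1]
Step 8: demand=3,sold=1 ship[2->3]=1 ship[1->2]=1 ship[0->1]=1 prod=3 -> [21 3 4 1]
Step 9: demand=3,sold=1 ship[2->3]=1 ship[1->2]=1 ship[0->1]=1 prod=3 -> [23 3 4 1]
Step 10: demand=3,sold=1 ship[2->3]=1 ship[1->2]=1 ship[0->1]=1 prod=3 -> [25 3 4 1]
Step 11: demand=3,sold=1 ship[2->3]=1 ship[1->2]=1 ship[0->1]=1 prod=3 -> [27 3 4 1]
Step 12: demand=3,sold=1 ship[2->3]=1 ship[1->2]=1 ship[0->1]=1 prod=3 -> [29 3 4 1]
First stockout at step 3

3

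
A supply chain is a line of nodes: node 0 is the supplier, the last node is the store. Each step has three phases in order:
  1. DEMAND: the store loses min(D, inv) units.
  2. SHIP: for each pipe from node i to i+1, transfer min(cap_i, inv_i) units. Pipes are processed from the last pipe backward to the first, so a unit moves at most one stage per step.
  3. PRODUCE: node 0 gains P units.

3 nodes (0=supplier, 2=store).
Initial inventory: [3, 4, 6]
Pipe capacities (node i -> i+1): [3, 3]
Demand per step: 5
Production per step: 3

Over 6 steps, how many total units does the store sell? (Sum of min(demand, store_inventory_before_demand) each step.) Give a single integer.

Answer: 21

Derivation:
Step 1: sold=5 (running total=5) -> [3 4 4]
Step 2: sold=4 (running total=9) -> [3 4 3]
Step 3: sold=3 (running total=12) -> [3 4 3]
Step 4: sold=3 (running total=15) -> [3 4 3]
Step 5: sold=3 (running total=18) -> [3 4 3]
Step 6: sold=3 (running total=21) -> [3 4 3]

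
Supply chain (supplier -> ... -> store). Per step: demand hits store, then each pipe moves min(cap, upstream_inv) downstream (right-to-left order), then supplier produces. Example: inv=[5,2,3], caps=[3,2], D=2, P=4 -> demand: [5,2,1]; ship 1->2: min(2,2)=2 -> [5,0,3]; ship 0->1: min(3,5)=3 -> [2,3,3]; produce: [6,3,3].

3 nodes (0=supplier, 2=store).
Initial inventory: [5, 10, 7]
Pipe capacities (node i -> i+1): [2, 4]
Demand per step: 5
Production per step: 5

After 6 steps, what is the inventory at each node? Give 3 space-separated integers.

Step 1: demand=5,sold=5 ship[1->2]=4 ship[0->1]=2 prod=5 -> inv=[8 8 6]
Step 2: demand=5,sold=5 ship[1->2]=4 ship[0->1]=2 prod=5 -> inv=[11 6 5]
Step 3: demand=5,sold=5 ship[1->2]=4 ship[0->1]=2 prod=5 -> inv=[14 4 4]
Step 4: demand=5,sold=4 ship[1->2]=4 ship[0->1]=2 prod=5 -> inv=[17 2 4]
Step 5: demand=5,sold=4 ship[1->2]=2 ship[0->1]=2 prod=5 -> inv=[20 2 2]
Step 6: demand=5,sold=2 ship[1->2]=2 ship[0->1]=2 prod=5 -> inv=[23 2 2]

23 2 2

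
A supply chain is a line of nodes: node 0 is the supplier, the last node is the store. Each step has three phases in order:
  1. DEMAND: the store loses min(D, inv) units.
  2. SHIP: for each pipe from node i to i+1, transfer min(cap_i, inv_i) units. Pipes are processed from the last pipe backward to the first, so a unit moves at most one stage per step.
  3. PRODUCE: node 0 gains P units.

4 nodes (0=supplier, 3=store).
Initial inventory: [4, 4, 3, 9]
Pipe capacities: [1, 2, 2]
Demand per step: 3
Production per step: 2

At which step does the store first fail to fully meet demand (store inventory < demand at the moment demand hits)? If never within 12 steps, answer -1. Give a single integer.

Step 1: demand=3,sold=3 ship[2->3]=2 ship[1->2]=2 ship[0->1]=1 prod=2 -> [5 3 3 8]
Step 2: demand=3,sold=3 ship[2->3]=2 ship[1->2]=2 ship[0->1]=1 prod=2 -> [6 2 3 7]
Step 3: demand=3,sold=3 ship[2->3]=2 ship[1->2]=2 ship[0->1]=1 prod=2 -> [7 1 3 6]
Step 4: demand=3,sold=3 ship[2->3]=2 ship[1->2]=1 ship[0->1]=1 prod=2 -> [8 1 2 5]
Step 5: demand=3,sold=3 ship[2->3]=2 ship[1->2]=1 ship[0->1]=1 prod=2 -> [9 1 1 4]
Step 6: demand=3,sold=3 ship[2->3]=1 ship[1->2]=1 ship[0->1]=1 prod=2 -> [10 1 1 2]
Step 7: demand=3,sold=2 ship[2->3]=1 ship[1->2]=1 ship[0->1]=1 prod=2 -> [11 1 1 1]
Step 8: demand=3,sold=1 ship[2->3]=1 ship[1->2]=1 ship[0->1]=1 prod=2 -> [12 1 1 1]
Step 9: demand=3,sold=1 ship[2->3]=1 ship[1->2]=1 ship[0->1]=1 prod=2 -> [13 1 1 1]
Step 10: demand=3,sold=1 ship[2->3]=1 ship[1->2]=1 ship[0->1]=1 prod=2 -> [14 1 1 1]
Step 11: demand=3,sold=1 ship[2->3]=1 ship[1->2]=1 ship[0->1]=1 prod=2 -> [15 1 1 1]
Step 12: demand=3,sold=1 ship[2->3]=1 ship[1->2]=1 ship[0->1]=1 prod=2 -> [16 1 1 1]
First stockout at step 7

7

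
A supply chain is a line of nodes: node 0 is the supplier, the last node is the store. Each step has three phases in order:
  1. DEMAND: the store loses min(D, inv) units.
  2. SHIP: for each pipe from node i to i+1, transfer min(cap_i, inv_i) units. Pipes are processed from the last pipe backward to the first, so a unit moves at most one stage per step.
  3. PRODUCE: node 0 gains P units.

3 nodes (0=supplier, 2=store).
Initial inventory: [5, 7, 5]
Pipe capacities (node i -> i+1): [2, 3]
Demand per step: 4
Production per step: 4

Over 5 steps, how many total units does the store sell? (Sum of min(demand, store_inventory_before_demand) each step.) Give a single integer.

Answer: 17

Derivation:
Step 1: sold=4 (running total=4) -> [7 6 4]
Step 2: sold=4 (running total=8) -> [9 5 3]
Step 3: sold=3 (running total=11) -> [11 4 3]
Step 4: sold=3 (running total=14) -> [13 3 3]
Step 5: sold=3 (running total=17) -> [15 2 3]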